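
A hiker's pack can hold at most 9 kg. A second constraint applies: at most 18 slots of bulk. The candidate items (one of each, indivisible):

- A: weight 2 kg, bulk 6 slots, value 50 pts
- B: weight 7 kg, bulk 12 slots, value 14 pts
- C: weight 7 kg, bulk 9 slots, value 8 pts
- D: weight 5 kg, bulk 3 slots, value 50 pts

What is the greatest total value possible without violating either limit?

100 pts

Feasible sets respecting both limits:
- A+D: weight 7, bulk 9, value 100
- A+B: weight 9, bulk 18, value 64
- A+C: weight 9, bulk 15, value 58
- A: weight 2, bulk 6, value 50
Best: 100 pts.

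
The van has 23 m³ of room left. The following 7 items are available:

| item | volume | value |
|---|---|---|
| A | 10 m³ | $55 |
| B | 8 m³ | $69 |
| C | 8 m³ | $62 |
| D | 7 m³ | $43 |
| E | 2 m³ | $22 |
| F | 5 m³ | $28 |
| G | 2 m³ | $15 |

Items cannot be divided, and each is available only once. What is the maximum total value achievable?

Check high-value combinations within 23 m³:
- B+C+E+F: volume 8+8+2+5=23, value 69+62+22+28=181
- B+C+D: volume 8+8+7=23, value 69+62+43=174
- B+C+F+G: volume 8+8+5+2=23, value 69+62+28+15=174
Best: $181.

$181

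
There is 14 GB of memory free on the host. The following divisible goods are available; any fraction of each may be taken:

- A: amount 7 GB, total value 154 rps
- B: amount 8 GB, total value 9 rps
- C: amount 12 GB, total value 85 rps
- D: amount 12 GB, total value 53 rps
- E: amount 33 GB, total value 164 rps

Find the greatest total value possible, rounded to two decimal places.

Take in order of value per unit:
- A (154/7 per unit): all 7 → value 154, running total 154.00
- C (85/12 per unit): 7 of 12 → value 7×85/12 = 49.5833, running total 203.58
Total 203.58.

203.58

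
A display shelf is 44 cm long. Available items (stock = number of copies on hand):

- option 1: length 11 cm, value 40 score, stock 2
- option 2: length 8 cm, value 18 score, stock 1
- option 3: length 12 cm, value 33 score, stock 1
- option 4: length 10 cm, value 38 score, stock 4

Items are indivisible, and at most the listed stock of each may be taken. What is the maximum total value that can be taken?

156 score

Top feasible selections:
- 2×option 1 + 2×option 4: length 42, value 156
- 1×option 1 + 3×option 4: length 41, value 154
- 4×option 4: length 40, value 152
Best: 156 score.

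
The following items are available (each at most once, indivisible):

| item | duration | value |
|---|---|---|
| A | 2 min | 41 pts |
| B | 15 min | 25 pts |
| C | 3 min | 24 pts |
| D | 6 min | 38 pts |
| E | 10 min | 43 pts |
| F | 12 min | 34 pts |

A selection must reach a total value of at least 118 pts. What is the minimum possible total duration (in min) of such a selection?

18

Subsets with value ≥ 118, sorted by total duration:
- A+D+E: duration 18, value 122
- A+C+D+E: duration 21, value 146
- A+C+D+F: duration 23, value 137
- A+E+F: duration 24, value 118
Minimum duration: 18 min.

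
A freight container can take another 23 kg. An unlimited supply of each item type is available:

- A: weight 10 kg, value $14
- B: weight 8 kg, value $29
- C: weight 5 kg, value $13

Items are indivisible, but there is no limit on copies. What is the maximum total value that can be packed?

Best value-per-unit is B at 29/8; filling with it alone gives 2×29 = 58.
Optimal mix: 2×B + 1×C → weight 21, value 71.

$71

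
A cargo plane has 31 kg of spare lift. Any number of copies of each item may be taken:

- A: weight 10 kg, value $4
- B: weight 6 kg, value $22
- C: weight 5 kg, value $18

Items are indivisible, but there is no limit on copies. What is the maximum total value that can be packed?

$112

Best value-per-unit is B at 22/6; filling with it alone gives 5×22 = 110.
Optimal mix: 1×B + 5×C → weight 31, value 112.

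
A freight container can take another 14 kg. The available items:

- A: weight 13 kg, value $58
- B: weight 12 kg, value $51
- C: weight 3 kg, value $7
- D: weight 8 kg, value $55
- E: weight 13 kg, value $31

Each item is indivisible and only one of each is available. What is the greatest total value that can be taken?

Check high-value combinations within 14 kg:
- C+D: weight 3+8=11, value 7+55=62
- A: weight 13, value 58
- D: weight 8, value 55
- B: weight 12, value 51
- E: weight 13, value 31
Best: $62.

$62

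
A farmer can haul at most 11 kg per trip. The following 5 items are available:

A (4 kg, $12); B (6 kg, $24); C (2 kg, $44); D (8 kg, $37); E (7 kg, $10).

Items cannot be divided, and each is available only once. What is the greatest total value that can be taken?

Check high-value combinations within 11 kg:
- C+D: weight 2+8=10, value 44+37=81
- B+C: weight 6+2=8, value 24+44=68
- A+C: weight 4+2=6, value 12+44=56
- C+E: weight 2+7=9, value 44+10=54
- C: weight 2, value 44
Best: $81.

$81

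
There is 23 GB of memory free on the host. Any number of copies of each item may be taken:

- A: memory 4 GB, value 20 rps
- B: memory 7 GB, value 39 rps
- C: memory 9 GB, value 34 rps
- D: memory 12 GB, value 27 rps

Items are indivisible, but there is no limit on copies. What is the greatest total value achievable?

Best value-per-unit is B at 39/7; filling with it alone gives 3×39 = 117.
Optimal mix: 4×A + 1×B → memory 23, value 119.

119 rps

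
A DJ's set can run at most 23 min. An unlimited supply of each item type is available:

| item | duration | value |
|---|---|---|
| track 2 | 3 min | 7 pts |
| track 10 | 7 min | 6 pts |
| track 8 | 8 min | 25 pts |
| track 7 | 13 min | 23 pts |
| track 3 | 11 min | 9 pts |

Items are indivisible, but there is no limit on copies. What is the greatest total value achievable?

64 pts

Best value-per-unit is track 8 at 25/8; filling with it alone gives 2×25 = 50.
Optimal mix: 2×track 2 + 2×track 8 → duration 22, value 64.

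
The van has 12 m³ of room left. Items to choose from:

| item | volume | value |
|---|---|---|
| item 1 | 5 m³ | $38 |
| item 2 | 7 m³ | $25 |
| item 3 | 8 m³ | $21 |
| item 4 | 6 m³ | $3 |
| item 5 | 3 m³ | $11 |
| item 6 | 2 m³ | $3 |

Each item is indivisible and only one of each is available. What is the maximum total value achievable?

$63

Check high-value combinations within 12 m³:
- item 1+item 2: volume 5+7=12, value 38+25=63
- item 1+item 5+item 6: volume 5+3+2=10, value 38+11+3=52
- item 1+item 5: volume 5+3=8, value 38+11=49
- item 1+item 6: volume 5+2=7, value 38+3=41
- item 1+item 4: volume 5+6=11, value 38+3=41
Best: $63.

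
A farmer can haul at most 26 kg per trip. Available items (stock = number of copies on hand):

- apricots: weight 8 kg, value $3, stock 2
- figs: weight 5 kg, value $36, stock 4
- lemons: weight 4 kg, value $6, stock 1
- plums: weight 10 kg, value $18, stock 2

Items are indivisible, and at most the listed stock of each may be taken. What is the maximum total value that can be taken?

$150

Top feasible selections:
- 4×figs + 1×lemons: weight 24, value 150
- 4×figs: weight 20, value 144
Best: $150.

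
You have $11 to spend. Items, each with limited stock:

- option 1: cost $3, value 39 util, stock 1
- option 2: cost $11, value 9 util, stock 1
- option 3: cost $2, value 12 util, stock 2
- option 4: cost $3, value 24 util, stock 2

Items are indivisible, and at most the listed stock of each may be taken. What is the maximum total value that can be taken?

Top feasible selections:
- 1×option 1 + 1×option 3 + 2×option 4: cost 11, value 99
- 1×option 1 + 2×option 4: cost 9, value 87
- 1×option 1 + 2×option 3 + 1×option 4: cost 10, value 87
Best: 99 util.

99 util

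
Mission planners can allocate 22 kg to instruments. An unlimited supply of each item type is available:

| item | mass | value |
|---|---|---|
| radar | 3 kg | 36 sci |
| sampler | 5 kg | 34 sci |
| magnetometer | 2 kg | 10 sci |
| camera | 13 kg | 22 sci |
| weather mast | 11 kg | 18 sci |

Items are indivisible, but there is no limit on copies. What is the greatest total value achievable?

252 sci

Best value-per-unit is radar at 36/3, and filling with it alone uses mass 7×3=21. No mix of the others beats 7×36 = 252.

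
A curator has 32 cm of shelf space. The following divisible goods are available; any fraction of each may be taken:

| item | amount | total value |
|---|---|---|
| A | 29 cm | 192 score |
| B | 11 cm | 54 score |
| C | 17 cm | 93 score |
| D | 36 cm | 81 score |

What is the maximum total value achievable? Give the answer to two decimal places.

Take in order of value per unit:
- A (192/29 per unit): all 29 → value 192, running total 192.00
- C (93/17 per unit): 3 of 17 → value 3×93/17 = 16.4118, running total 208.41
Total 208.41.

208.41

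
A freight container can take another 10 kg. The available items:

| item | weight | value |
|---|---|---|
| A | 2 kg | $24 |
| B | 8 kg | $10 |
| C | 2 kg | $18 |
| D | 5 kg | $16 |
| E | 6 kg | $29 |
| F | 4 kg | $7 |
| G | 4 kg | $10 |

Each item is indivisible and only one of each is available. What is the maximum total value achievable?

$71

Check high-value combinations within 10 kg:
- A+C+E: weight 2+2+6=10, value 24+18+29=71
- A+C+D: weight 2+2+5=9, value 24+18+16=58
- A+E: weight 2+6=8, value 24+29=53
- A+C+G: weight 2+2+4=8, value 24+18+10=52
Best: $71.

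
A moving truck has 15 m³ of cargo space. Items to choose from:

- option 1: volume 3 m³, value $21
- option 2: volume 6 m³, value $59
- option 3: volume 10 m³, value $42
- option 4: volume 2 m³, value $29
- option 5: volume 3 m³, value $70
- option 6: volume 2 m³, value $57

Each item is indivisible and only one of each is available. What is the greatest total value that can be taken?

Check high-value combinations within 15 m³:
- option 2+option 4+option 5+option 6: volume 6+2+3+2=13, value 59+29+70+57=215
- option 1+option 2+option 5+option 6: volume 3+6+3+2=14, value 21+59+70+57=207
- option 2+option 5+option 6: volume 6+3+2=11, value 59+70+57=186
Best: $215.

$215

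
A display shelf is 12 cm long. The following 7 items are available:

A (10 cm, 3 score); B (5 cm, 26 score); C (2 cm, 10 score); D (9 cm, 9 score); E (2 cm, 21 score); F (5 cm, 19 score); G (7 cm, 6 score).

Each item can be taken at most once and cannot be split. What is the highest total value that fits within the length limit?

This is a 0/1 knapsack; check combinations near the capacity.
- B+E+F: length 5+2+5=12, value 26+21+19=66
- B+C+E: length 5+2+2=9, value 26+10+21=57
- B+C+F: length 5+2+5=12, value 26+10+19=55
Best: 66 score.

66 score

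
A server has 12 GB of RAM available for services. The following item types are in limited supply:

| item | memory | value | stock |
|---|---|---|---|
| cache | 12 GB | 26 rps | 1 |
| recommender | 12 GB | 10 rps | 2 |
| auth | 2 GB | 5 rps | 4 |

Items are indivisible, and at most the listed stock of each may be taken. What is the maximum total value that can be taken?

Top feasible selections:
- 1×cache: memory 12, value 26
- 4×auth: memory 8, value 20
- 3×auth: memory 6, value 15
- 2×auth: memory 4, value 10
Best: 26 rps.

26 rps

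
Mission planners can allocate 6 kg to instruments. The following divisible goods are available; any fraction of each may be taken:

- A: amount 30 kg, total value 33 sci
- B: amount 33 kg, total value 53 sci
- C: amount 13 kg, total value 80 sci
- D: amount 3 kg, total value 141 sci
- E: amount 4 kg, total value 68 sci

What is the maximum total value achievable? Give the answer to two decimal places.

192.00

Take in order of value per unit:
- D (141/3 per unit): all 3 → value 141, running total 141.00
- E (68/4 per unit): 3 of 4 → value 3×68/4 = 51.0000, running total 192.00
Total 192.00.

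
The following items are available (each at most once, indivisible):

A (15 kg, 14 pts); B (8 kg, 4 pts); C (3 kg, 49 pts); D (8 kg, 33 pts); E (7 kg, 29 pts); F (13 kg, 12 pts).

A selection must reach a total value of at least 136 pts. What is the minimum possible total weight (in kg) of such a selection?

Subsets with value ≥ 136, sorted by total weight:
- A+C+D+E+F: weight 46, value 137
- A+B+C+D+E+F: weight 54, value 141
Minimum weight: 46 kg.

46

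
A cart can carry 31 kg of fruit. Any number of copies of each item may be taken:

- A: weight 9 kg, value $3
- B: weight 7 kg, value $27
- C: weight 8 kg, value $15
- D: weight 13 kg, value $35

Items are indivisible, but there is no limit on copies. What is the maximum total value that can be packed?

$108

Best value-per-unit is B at 27/7, and filling with it alone uses weight 4×7=28. No mix of the others beats 4×27 = 108.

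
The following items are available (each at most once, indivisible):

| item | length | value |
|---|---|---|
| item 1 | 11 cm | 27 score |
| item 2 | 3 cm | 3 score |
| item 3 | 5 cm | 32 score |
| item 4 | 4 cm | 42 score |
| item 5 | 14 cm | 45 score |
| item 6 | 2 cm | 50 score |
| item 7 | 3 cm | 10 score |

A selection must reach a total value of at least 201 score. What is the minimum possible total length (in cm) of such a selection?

39

Subsets with value ≥ 201, sorted by total length:
- item 1+item 3+item 4+item 5+item 6+item 7: length 39, value 206
- item 1+item 2+item 3+item 4+item 5+item 6+item 7: length 42, value 209
Minimum length: 39 cm.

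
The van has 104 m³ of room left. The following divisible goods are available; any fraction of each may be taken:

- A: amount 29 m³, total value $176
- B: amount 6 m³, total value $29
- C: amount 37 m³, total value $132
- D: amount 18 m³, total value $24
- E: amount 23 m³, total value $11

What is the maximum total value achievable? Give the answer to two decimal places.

367.70

Take in order of value per unit:
- A (176/29 per unit): all 29 → value 176, running total 176.00
- B (29/6 per unit): all 6 → value 29, running total 205.00
- C (132/37 per unit): all 37 → value 132, running total 337.00
- D (24/18 per unit): all 18 → value 24, running total 361.00
- E (11/23 per unit): 14 of 23 → value 14×11/23 = 6.6957, running total 367.70
Total 367.70.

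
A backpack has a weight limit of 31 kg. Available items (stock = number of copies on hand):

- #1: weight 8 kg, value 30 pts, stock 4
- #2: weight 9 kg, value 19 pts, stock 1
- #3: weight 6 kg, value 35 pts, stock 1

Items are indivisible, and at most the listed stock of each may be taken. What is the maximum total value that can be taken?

Top feasible selections:
- 3×#1 + 1×#3: weight 30, value 125
- 2×#1 + 1×#2 + 1×#3: weight 31, value 114
- 2×#1 + 1×#3: weight 22, value 95
Best: 125 pts.

125 pts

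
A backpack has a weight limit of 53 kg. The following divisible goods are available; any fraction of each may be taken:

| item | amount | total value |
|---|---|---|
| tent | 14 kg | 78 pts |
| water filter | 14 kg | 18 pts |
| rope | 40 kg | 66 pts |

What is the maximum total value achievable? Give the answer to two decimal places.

Take in order of value per unit:
- tent (78/14 per unit): all 14 → value 78, running total 78.00
- rope (66/40 per unit): 39 of 40 → value 39×66/40 = 64.3500, running total 142.35
Total 142.35.

142.35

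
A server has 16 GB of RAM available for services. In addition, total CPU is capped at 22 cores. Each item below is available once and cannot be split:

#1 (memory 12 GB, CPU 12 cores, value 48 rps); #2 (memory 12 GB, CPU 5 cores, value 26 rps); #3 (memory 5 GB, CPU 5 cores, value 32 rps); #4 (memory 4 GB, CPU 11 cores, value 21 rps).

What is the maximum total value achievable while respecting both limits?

53 rps

Feasible sets respecting both limits:
- #3+#4: memory 9, CPU 16, value 53
- #1: memory 12, CPU 12, value 48
- #2+#4: memory 16, CPU 16, value 47
- #3: memory 5, CPU 5, value 32
Best: 53 rps.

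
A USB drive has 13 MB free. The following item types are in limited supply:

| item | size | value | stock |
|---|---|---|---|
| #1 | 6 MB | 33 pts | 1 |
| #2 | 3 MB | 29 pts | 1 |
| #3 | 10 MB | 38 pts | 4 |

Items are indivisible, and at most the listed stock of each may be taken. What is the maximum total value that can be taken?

67 pts

Best selections within size 13 and stock limits:
- 1×#2 + 1×#3: size 13, value 67
- 1×#1 + 1×#2: size 9, value 62
- 1×#3: size 10, value 38
Best: 67 pts.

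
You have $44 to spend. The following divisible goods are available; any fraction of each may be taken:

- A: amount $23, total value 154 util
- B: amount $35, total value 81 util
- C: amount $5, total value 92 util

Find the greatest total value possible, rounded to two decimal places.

283.03

Take in order of value per unit:
- C (92/5 per unit): all 5 → value 92, running total 92.00
- A (154/23 per unit): all 23 → value 154, running total 246.00
- B (81/35 per unit): 16 of 35 → value 16×81/35 = 37.0286, running total 283.03
Total 283.03.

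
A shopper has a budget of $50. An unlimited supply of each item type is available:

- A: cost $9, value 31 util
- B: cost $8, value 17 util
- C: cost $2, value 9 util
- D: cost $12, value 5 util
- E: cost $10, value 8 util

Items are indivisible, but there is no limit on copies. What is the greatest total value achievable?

225 util

Best value-per-unit is C at 9/2, and filling with it alone uses cost 25×2=50. No mix of the others beats 25×9 = 225.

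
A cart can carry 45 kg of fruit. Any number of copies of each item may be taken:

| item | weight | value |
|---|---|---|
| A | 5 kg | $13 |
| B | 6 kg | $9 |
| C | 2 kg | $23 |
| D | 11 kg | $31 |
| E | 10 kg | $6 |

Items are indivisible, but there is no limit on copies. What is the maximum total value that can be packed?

Best value-per-unit is C at 23/2, and filling with it alone uses weight 22×2=44. No mix of the others beats 22×23 = 506.

$506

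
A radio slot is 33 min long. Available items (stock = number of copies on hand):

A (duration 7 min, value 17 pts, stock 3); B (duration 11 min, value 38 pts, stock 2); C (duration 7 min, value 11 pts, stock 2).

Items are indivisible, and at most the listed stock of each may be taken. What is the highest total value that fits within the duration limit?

93 pts

Top feasible selections:
- 1×A + 2×B: duration 29, value 93
- 3×A + 1×B: duration 32, value 89
- 2×B + 1×C: duration 29, value 87
Best: 93 pts.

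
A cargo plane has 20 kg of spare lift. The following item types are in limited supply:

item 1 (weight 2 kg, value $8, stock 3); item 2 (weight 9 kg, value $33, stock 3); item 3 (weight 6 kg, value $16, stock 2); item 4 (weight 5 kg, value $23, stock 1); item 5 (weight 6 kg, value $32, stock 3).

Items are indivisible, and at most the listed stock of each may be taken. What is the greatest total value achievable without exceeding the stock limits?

Top feasible selections:
- 1×item 1 + 3×item 5: weight 20, value 104
- 3×item 5: weight 18, value 96
- 1×item 1 + 1×item 4 + 2×item 5: weight 19, value 95
- 3×item 1 + 2×item 5: weight 18, value 88
Best: $104.

$104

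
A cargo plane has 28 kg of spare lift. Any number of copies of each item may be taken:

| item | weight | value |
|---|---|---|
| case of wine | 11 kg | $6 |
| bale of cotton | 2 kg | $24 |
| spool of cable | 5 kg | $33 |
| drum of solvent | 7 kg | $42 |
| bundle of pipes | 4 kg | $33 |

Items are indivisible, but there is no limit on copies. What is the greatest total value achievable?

Best value-per-unit is bale of cotton at 24/2, and filling with it alone uses weight 14×2=28. No mix of the others beats 14×24 = 336.

$336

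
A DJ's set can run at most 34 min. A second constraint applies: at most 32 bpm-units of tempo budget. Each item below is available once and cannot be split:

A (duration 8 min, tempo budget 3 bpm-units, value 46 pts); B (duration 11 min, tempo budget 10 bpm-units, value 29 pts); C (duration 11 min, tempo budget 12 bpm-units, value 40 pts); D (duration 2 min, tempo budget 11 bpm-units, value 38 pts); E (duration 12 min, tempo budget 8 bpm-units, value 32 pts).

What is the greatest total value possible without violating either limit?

Feasible sets respecting both limits:
- A+B+D+E: duration 33, tempo budget 32, value 145
- A+C+D: duration 21, tempo budget 26, value 124
- A+C+E: duration 31, tempo budget 23, value 118
- A+D+E: duration 22, tempo budget 22, value 116
Best: 145 pts.

145 pts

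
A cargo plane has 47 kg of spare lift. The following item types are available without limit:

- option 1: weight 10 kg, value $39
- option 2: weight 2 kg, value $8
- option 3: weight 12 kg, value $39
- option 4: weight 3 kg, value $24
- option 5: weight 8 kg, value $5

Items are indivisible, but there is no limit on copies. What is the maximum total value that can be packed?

$368

Best value-per-unit is option 4 at 24/3; filling with it alone gives 15×24 = 360.
Optimal mix: 1×option 2 + 15×option 4 → weight 47, value 368.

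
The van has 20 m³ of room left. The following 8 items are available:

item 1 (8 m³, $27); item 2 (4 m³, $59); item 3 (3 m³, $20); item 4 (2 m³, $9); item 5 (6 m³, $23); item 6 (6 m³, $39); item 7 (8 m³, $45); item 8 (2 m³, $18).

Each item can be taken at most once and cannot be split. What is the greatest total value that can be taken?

Check high-value combinations within 20 m³:
- item 2+item 6+item 7+item 8: volume 4+6+8+2=20, value 59+39+45+18=161
- item 2+item 4+item 6+item 7: volume 4+2+6+8=20, value 59+9+39+45=152
- item 2+item 3+item 4+item 7+item 8: volume 4+3+2+8+2=19, value 59+20+9+45+18=151
- item 2+item 4+item 5+item 6+item 8: volume 4+2+6+6+2=20, value 59+9+23+39+18=148
- item 2+item 3+item 4+item 6+item 8: volume 4+3+2+6+2=17, value 59+20+9+39+18=145
Best: $161.

$161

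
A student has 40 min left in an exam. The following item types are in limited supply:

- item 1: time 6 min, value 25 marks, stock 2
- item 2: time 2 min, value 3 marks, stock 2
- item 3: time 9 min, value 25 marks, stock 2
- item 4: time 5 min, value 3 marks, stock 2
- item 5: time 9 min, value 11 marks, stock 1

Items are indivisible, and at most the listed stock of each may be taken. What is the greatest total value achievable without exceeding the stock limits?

Top feasible selections:
- 2×item 1 + 2×item 3 + 1×item 5: time 39, value 111
- 2×item 1 + 2×item 2 + 2×item 3 + 1×item 4: time 39, value 109
Best: 111 marks.

111 marks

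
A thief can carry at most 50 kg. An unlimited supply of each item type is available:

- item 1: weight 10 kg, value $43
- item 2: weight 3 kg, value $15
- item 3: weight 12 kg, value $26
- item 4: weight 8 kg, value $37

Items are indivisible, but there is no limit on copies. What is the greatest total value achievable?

$247

Best value-per-unit is item 2 at 15/3; filling with it alone gives 16×15 = 240.
Optimal mix: 14×item 2 + 1×item 4 → weight 50, value 247.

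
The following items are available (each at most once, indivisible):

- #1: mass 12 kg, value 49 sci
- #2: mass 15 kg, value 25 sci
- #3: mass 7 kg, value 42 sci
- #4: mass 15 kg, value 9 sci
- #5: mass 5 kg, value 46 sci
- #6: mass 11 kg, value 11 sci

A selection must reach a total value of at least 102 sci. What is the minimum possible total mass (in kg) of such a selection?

Subsets with value ≥ 102, sorted by total mass:
- #1+#3+#5: mass 24, value 137
- #2+#3+#5: mass 27, value 113
- #1+#5+#6: mass 28, value 106
- #1+#3+#6: mass 30, value 102
Minimum mass: 24 kg.

24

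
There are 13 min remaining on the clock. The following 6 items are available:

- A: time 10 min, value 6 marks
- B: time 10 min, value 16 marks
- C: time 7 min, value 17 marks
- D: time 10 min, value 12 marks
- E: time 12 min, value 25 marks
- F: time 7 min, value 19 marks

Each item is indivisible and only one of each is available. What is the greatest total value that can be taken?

Check high-value combinations within 13 min:
- E: time 12, value 25
- F: time 7, value 19
- C: time 7, value 17
- B: time 10, value 16
- D: time 10, value 12
Best: 25 marks.

25 marks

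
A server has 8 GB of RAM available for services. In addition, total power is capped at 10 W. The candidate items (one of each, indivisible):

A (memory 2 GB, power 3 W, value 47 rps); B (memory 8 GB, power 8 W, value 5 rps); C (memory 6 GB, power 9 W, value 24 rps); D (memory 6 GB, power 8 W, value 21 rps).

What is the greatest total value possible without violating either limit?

Feasible sets respecting both limits:
- A: memory 2, power 3, value 47
- C: memory 6, power 9, value 24
- D: memory 6, power 8, value 21
Best: 47 rps.

47 rps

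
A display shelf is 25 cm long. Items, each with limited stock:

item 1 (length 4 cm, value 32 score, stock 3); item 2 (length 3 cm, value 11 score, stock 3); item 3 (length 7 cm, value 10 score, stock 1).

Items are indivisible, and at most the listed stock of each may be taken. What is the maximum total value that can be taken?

129 score

Top feasible selections:
- 3×item 1 + 3×item 2: length 21, value 129
- 3×item 1 + 2×item 2 + 1×item 3: length 25, value 128
- 3×item 1 + 2×item 2: length 18, value 118
- 3×item 1 + 1×item 2 + 1×item 3: length 22, value 117
Best: 129 score.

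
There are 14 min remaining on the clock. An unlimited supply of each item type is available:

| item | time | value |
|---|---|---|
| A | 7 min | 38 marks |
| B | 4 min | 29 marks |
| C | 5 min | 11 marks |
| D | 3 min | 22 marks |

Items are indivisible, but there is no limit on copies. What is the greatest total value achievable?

Best value-per-unit is D at 22/3; filling with it alone gives 4×22 = 88.
Optimal mix: 2×B + 2×D → time 14, value 102.

102 marks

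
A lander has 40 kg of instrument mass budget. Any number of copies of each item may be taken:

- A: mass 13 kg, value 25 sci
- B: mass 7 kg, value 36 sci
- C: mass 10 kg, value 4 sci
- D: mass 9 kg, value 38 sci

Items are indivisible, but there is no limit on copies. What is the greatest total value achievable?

Best value-per-unit is B at 36/7; filling with it alone gives 5×36 = 180.
Optimal mix: 3×B + 2×D → mass 39, value 184.

184 sci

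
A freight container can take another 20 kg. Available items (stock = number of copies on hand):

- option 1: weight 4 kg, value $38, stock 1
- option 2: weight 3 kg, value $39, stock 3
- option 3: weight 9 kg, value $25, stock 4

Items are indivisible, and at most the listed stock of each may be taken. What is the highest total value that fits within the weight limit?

Top feasible selections:
- 1×option 1 + 3×option 2: weight 13, value 155
- 3×option 2 + 1×option 3: weight 18, value 142
- 1×option 1 + 2×option 2 + 1×option 3: weight 19, value 141
- 3×option 2: weight 9, value 117
Best: $155.

$155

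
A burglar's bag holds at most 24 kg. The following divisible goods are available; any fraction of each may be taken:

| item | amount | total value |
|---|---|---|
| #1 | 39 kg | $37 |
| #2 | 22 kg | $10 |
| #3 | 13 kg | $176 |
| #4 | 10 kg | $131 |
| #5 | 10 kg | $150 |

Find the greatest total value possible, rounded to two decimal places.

Take in order of value per unit:
- #5 (150/10 per unit): all 10 → value 150, running total 150.00
- #3 (176/13 per unit): all 13 → value 176, running total 326.00
- #4 (131/10 per unit): 1 of 10 → value 1×131/10 = 13.1000, running total 339.10
Total 339.10.

339.10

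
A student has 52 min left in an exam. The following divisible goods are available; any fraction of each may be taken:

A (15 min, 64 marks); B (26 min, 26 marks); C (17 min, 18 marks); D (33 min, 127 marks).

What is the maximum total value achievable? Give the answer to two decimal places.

Take in order of value per unit:
- A (64/15 per unit): all 15 → value 64, running total 64.00
- D (127/33 per unit): all 33 → value 127, running total 191.00
- C (18/17 per unit): 4 of 17 → value 4×18/17 = 4.2353, running total 195.24
Total 195.24.

195.24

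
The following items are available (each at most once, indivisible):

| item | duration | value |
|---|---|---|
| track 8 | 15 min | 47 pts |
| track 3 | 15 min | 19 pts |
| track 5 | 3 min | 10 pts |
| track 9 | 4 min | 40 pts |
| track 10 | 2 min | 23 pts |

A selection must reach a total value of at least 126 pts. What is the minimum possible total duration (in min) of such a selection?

36

Subsets with value ≥ 126, sorted by total duration:
- track 8+track 3+track 9+track 10: duration 36, value 129
- track 8+track 3+track 5+track 9+track 10: duration 39, value 139
Minimum duration: 36 min.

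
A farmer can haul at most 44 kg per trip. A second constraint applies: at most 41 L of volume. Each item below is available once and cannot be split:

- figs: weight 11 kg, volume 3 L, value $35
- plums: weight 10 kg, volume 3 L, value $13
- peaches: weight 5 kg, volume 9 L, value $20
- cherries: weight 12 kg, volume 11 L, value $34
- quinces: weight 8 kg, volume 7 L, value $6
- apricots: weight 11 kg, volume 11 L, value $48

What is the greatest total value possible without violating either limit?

$137

Feasible sets respecting both limits:
- figs+peaches+cherries+apricots: weight 39, volume 34, value 137
- figs+plums+cherries+apricots: weight 44, volume 28, value 130
- figs+cherries+quinces+apricots: weight 42, volume 32, value 123
Best: $137.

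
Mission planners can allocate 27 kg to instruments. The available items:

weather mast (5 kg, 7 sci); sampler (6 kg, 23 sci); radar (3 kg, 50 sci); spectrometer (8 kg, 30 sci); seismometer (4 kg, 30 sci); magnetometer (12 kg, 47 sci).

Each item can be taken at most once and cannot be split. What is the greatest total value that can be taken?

Check high-value combinations within 27 kg:
- radar+spectrometer+seismometer+magnetometer: mass 3+8+4+12=27, value 50+30+30+47=157
- sampler+radar+seismometer+magnetometer: mass 6+3+4+12=25, value 23+50+30+47=150
- weather mast+sampler+radar+spectrometer+seismometer: mass 5+6+3+8+4=26, value 7+23+50+30+30=140
- weather mast+radar+seismometer+magnetometer: mass 5+3+4+12=24, value 7+50+30+47=134
Best: 157 sci.

157 sci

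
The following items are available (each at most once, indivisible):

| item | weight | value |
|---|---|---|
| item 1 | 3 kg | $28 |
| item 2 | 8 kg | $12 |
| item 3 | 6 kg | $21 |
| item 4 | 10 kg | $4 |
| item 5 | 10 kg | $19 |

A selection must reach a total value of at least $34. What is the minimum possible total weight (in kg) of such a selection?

9

Subsets with value ≥ 34, sorted by total weight:
- item 1+item 3: weight 9, value 49
- item 1+item 2: weight 11, value 40
- item 1+item 5: weight 13, value 47
Minimum weight: 9 kg.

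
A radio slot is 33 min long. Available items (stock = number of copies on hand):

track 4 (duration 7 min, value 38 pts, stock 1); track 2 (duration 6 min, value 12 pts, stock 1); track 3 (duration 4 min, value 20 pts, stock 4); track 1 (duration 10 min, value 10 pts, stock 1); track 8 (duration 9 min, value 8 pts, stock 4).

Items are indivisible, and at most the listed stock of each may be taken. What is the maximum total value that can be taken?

130 pts

Top feasible selections:
- 1×track 4 + 1×track 2 + 4×track 3: duration 29, value 130
- 1×track 4 + 4×track 3 + 1×track 1: duration 33, value 128
- 1×track 4 + 4×track 3 + 1×track 8: duration 32, value 126
Best: 130 pts.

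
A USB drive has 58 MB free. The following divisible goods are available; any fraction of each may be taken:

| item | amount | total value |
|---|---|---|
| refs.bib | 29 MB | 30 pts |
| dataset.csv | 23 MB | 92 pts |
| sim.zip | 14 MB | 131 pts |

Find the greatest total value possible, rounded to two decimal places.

Take in order of value per unit:
- sim.zip (131/14 per unit): all 14 → value 131, running total 131.00
- dataset.csv (92/23 per unit): all 23 → value 92, running total 223.00
- refs.bib (30/29 per unit): 21 of 29 → value 21×30/29 = 21.7241, running total 244.72
Total 244.72.

244.72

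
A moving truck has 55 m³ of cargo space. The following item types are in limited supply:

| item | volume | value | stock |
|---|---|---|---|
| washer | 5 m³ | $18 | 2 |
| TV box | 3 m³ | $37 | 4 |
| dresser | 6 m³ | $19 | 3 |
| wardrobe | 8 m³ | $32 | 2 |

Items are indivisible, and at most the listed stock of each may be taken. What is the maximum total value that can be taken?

$287

Best selections within volume 55 and stock limits:
- 1×washer + 4×TV box + 3×dresser + 2×wardrobe: volume 51, value 287
- 2×washer + 4×TV box + 2×dresser + 2×wardrobe: volume 50, value 286
Best: $287.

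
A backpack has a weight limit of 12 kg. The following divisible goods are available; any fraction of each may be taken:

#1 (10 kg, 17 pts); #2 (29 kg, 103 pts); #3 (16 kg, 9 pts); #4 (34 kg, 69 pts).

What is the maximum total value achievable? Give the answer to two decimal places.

Take in order of value per unit:
- #2 (103/29 per unit): 12 of 29 → value 12×103/29 = 42.6207, running total 42.62
Total 42.62.

42.62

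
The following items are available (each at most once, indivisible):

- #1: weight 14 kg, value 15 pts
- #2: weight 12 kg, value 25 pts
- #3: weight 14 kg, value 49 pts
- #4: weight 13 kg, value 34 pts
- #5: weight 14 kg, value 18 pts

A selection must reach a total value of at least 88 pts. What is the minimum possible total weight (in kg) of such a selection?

39

Subsets with value ≥ 88, sorted by total weight:
- #2+#3+#4: weight 39, value 108
- #2+#3+#5: weight 40, value 92
- #1+#2+#3: weight 40, value 89
Minimum weight: 39 kg.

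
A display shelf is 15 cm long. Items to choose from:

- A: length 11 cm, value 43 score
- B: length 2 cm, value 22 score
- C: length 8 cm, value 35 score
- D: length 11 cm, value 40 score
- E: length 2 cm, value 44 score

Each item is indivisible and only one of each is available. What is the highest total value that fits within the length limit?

Check high-value combinations within 15 cm:
- A+B+E: length 11+2+2=15, value 43+22+44=109
- B+D+E: length 2+11+2=15, value 22+40+44=106
- B+C+E: length 2+8+2=12, value 22+35+44=101
Best: 109 score.

109 score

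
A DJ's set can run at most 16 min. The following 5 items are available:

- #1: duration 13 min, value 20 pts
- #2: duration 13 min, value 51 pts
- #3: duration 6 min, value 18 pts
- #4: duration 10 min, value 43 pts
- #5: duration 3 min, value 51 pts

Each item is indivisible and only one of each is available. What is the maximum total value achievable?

Check high-value combinations within 16 min:
- #2+#5: duration 13+3=16, value 51+51=102
- #4+#5: duration 10+3=13, value 43+51=94
- #1+#5: duration 13+3=16, value 20+51=71
- #3+#5: duration 6+3=9, value 18+51=69
Best: 102 pts.

102 pts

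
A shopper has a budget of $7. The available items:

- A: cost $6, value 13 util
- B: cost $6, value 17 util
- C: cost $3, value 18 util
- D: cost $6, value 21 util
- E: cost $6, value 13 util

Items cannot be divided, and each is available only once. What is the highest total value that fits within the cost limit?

Check high-value combinations within $7:
- D: cost 6, value 21
- C: cost 3, value 18
- B: cost 6, value 17
Best: 21 util.

21 util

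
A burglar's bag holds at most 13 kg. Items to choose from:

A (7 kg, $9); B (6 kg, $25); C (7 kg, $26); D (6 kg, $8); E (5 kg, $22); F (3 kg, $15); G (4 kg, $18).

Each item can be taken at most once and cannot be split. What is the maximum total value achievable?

$58

Check high-value combinations within 13 kg:
- B+F+G: weight 6+3+4=13, value 25+15+18=58
- E+F+G: weight 5+3+4=12, value 22+15+18=55
- B+C: weight 6+7=13, value 25+26=51
- C+E: weight 7+5=12, value 26+22=48
Best: $58.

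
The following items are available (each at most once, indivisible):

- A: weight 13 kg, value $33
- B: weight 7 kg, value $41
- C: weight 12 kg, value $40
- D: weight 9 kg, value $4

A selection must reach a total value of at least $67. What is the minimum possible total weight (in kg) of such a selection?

Subsets with value ≥ 67, sorted by total weight:
- B+C: weight 19, value 81
- A+B: weight 20, value 74
- A+C: weight 25, value 73
Minimum weight: 19 kg.

19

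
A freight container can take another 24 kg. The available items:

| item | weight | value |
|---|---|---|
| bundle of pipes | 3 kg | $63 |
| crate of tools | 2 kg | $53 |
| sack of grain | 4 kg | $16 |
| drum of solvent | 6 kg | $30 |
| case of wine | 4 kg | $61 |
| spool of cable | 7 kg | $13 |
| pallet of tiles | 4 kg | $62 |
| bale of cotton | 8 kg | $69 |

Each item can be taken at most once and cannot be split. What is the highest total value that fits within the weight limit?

Check high-value combinations within 24 kg:
- bundle of pipes+crate of tools+case of wine+pallet of tiles+bale of cotton: weight 3+2+4+4+8=21, value 63+53+61+62+69=308
- bundle of pipes+crate of tools+sack of grain+drum of solvent+case of wine+pallet of tiles: weight 3+2+4+6+4+4=23, value 63+53+16+30+61+62=285
- bundle of pipes+crate of tools+drum of solvent+pallet of tiles+bale of cotton: weight 3+2+6+4+8=23, value 63+53+30+62+69=277
- bundle of pipes+crate of tools+drum of solvent+case of wine+bale of cotton: weight 3+2+6+4+8=23, value 63+53+30+61+69=276
- crate of tools+drum of solvent+case of wine+pallet of tiles+bale of cotton: weight 2+6+4+4+8=24, value 53+30+61+62+69=275
Best: $308.

$308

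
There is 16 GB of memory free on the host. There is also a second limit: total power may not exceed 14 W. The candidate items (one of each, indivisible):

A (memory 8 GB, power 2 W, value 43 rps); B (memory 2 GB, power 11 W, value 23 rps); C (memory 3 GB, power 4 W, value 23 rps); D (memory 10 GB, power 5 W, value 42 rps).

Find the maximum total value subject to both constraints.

Feasible sets respecting both limits:
- A+B: memory 10, power 13, value 66
- A+C: memory 11, power 6, value 66
- C+D: memory 13, power 9, value 65
Best: 66 rps.

66 rps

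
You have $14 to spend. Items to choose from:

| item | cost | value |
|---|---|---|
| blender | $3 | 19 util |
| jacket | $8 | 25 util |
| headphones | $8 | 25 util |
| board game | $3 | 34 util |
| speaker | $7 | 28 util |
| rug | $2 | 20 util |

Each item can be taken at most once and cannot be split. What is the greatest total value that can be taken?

This is a 0/1 knapsack; check combinations near the capacity.
- board game+speaker+rug: cost 3+7+2=12, value 34+28+20=82
- blender+board game+speaker: cost 3+3+7=13, value 19+34+28=81
- jacket+board game+rug: cost 8+3+2=13, value 25+34+20=79
- headphones+board game+rug: cost 8+3+2=13, value 25+34+20=79
Best: 82 util.

82 util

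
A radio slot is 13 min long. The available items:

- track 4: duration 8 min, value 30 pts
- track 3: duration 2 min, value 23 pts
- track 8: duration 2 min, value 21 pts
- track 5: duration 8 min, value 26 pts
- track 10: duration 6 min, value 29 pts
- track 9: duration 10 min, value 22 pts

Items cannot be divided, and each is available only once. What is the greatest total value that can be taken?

74 pts

This is a 0/1 knapsack; check combinations near the capacity.
- track 4+track 3+track 8: duration 8+2+2=12, value 30+23+21=74
- track 3+track 8+track 10: duration 2+2+6=10, value 23+21+29=73
- track 3+track 8+track 5: duration 2+2+8=12, value 23+21+26=70
- track 4+track 3: duration 8+2=10, value 30+23=53
- track 3+track 10: duration 2+6=8, value 23+29=52
Best: 74 pts.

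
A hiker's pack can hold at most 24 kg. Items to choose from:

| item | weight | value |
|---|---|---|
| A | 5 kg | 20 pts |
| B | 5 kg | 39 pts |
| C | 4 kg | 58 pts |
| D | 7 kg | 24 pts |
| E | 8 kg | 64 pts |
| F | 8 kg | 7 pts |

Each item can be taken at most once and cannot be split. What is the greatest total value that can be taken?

185 pts

Check high-value combinations within 24 kg:
- B+C+D+E: weight 5+4+7+8=24, value 39+58+24+64=185
- A+B+C+E: weight 5+5+4+8=22, value 20+39+58+64=181
- A+C+D+E: weight 5+4+7+8=24, value 20+58+24+64=166
Best: 185 pts.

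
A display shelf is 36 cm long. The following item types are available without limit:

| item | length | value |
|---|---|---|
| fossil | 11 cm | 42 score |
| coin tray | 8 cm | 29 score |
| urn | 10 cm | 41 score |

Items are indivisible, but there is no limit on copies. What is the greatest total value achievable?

140 score

Best value-per-unit is urn at 41/10; filling with it alone gives 3×41 = 123.
Optimal mix: 2×coin tray + 2×urn → length 36, value 140.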